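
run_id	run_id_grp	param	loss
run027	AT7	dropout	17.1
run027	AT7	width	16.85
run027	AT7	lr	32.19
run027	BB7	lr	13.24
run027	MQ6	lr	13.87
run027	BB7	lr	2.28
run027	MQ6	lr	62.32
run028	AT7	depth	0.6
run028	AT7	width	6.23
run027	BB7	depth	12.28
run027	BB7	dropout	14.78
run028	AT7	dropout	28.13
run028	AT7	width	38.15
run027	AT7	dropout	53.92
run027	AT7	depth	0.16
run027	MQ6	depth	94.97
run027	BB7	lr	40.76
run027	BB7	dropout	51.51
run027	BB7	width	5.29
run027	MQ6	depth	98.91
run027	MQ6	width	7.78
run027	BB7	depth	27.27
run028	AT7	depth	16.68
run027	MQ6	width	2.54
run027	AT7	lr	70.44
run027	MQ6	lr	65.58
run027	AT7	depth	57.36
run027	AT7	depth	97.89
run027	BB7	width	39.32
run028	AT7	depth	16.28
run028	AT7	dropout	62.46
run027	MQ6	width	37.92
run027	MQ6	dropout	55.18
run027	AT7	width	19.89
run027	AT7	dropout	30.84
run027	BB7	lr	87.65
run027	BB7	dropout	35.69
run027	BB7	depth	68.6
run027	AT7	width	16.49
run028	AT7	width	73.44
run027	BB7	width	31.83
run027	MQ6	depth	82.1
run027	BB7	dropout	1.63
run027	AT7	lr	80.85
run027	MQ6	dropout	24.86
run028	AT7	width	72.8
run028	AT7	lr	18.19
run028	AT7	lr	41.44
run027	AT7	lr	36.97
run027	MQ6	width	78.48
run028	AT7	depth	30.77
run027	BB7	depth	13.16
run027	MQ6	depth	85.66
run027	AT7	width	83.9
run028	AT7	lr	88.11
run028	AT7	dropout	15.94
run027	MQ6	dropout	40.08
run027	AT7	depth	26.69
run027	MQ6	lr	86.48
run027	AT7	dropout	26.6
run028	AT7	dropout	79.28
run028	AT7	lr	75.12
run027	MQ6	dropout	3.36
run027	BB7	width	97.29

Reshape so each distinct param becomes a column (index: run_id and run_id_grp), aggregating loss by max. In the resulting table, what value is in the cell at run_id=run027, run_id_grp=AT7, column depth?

Rows with run_id=run027, run_id_grp=AT7 and param=depth: loss values are 0.16, 57.36, 97.89, 26.69.
max(0.16, 57.36, 97.89, 26.69) = 97.89.

97.89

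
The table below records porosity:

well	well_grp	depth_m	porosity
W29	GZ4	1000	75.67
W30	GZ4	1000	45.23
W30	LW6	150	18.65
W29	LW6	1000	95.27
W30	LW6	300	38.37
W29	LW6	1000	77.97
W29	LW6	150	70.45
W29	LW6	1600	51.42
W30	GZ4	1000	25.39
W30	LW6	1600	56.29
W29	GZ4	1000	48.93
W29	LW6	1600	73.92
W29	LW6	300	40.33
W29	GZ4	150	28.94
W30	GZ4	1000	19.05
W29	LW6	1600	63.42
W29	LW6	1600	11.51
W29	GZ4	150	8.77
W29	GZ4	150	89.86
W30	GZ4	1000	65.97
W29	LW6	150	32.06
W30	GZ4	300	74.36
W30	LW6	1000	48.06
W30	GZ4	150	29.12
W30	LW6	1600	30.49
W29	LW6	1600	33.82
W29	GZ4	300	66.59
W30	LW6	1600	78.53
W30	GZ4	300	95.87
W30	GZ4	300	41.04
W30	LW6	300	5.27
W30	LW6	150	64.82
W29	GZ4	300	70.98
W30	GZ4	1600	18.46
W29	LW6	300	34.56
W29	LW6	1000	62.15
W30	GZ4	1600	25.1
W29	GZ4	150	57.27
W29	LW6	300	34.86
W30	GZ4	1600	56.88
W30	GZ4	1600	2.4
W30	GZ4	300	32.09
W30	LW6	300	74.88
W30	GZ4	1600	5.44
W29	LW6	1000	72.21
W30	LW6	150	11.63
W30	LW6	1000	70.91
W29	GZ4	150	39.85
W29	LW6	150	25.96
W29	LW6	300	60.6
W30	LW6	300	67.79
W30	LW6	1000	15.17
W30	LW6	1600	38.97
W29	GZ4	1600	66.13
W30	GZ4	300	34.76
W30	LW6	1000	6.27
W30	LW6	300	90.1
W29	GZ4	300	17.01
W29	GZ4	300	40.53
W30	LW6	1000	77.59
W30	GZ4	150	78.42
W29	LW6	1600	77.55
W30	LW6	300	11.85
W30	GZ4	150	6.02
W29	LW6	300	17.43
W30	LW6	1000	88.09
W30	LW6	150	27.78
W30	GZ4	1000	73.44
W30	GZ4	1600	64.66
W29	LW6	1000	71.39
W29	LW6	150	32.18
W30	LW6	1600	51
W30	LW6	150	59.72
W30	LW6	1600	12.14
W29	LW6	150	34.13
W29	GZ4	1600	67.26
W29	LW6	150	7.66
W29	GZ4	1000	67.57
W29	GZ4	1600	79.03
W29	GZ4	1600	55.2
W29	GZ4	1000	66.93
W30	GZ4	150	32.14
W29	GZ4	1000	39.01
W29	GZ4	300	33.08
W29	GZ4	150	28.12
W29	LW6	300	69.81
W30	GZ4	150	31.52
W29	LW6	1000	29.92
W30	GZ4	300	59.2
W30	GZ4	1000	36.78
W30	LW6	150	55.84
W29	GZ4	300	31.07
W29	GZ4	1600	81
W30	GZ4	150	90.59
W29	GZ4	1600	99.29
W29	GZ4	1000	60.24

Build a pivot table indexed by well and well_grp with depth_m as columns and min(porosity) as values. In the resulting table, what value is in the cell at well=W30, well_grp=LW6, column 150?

Rows with well=W30, well_grp=LW6 and depth_m=150: porosity values are 18.65, 64.82, 11.63, 27.78, 59.72, 55.84.
min(18.65, 64.82, 11.63, 27.78, 59.72, 55.84) = 11.63.

11.63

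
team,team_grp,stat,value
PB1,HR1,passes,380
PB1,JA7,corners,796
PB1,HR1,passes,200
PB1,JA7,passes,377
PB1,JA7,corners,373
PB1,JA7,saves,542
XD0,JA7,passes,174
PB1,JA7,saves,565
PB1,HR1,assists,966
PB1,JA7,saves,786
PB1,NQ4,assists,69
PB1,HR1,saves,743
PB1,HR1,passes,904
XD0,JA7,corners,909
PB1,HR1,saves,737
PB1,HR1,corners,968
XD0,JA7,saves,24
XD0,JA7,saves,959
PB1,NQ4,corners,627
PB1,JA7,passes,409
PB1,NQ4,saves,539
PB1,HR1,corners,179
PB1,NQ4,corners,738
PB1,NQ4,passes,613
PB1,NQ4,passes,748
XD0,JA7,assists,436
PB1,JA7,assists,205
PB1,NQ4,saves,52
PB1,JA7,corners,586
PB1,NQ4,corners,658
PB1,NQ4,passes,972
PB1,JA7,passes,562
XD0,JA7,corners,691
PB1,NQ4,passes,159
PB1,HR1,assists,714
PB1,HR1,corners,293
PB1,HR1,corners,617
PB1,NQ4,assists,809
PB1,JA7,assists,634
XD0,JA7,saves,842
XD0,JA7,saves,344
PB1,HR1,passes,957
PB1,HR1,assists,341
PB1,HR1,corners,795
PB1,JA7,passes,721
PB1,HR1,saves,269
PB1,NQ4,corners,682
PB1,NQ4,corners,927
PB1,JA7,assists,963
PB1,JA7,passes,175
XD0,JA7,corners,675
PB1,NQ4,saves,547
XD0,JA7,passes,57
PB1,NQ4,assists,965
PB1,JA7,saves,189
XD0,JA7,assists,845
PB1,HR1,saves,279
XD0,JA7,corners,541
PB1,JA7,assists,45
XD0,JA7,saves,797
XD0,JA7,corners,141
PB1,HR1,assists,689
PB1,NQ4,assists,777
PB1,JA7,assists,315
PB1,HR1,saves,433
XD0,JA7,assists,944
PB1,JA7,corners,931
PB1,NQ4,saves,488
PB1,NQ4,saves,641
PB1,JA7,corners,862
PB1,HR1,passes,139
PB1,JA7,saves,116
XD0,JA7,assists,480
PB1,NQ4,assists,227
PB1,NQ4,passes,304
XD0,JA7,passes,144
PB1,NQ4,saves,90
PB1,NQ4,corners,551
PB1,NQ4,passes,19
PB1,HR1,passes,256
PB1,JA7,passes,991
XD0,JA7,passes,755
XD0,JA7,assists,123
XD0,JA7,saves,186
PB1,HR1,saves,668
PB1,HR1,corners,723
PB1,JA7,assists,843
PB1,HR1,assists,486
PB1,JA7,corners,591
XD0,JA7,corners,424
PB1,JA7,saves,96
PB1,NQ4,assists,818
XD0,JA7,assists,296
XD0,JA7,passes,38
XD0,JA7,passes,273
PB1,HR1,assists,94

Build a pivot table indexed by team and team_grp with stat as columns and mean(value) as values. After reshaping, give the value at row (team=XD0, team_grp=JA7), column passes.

Rows with team=XD0, team_grp=JA7 and stat=passes: value values are 174, 57, 144, 755, 38, 273.
(174 + 57 + 144 + 755 + 38 + 273) / 6 = 240.17.

240.17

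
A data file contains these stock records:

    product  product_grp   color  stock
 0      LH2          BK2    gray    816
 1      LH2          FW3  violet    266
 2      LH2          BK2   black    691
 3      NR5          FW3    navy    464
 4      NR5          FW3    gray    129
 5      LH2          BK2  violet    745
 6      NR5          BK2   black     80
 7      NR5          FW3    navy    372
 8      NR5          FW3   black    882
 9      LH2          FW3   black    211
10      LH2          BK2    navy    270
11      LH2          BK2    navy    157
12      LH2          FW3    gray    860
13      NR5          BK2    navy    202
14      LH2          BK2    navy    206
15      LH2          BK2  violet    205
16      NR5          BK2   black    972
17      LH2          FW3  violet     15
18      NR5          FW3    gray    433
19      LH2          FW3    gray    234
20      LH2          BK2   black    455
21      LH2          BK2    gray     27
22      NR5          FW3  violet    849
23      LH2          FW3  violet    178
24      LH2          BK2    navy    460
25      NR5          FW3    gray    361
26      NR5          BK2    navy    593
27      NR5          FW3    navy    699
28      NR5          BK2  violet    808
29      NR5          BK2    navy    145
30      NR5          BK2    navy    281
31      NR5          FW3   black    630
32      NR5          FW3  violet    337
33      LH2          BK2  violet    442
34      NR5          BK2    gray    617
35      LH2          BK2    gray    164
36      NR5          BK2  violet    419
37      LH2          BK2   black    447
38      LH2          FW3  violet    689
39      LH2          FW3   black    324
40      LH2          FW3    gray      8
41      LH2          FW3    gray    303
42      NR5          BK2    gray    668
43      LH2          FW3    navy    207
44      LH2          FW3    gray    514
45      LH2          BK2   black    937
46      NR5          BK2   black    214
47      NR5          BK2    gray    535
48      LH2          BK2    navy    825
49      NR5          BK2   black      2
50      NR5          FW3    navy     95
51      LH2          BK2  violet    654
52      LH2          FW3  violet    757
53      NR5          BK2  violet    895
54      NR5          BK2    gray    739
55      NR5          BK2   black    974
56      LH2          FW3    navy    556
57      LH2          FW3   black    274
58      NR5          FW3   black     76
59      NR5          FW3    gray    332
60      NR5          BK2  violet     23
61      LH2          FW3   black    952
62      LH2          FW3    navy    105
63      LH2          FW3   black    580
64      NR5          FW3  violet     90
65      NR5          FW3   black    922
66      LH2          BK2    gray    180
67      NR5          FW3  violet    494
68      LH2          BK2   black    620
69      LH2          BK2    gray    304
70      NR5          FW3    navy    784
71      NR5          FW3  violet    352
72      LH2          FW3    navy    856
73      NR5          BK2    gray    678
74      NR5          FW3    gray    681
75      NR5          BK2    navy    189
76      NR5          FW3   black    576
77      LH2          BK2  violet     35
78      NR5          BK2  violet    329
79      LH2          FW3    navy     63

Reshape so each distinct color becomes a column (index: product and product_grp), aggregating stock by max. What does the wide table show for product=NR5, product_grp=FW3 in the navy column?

784

Rows with product=NR5, product_grp=FW3 and color=navy: stock values are 464, 372, 699, 95, 784.
max(464, 372, 699, 95, 784) = 784.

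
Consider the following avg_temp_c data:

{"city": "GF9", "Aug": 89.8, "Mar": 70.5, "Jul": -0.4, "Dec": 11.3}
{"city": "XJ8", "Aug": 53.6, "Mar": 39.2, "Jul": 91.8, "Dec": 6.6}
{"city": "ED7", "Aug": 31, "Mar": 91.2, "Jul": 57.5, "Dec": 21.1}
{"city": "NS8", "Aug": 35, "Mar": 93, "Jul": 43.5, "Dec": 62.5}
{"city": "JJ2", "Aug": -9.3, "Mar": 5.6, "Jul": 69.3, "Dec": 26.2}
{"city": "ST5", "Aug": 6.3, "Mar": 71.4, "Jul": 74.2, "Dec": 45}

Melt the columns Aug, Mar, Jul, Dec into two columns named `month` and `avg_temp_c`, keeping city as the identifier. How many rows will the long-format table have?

6 city values × 4 melted columns = 24 rows.

24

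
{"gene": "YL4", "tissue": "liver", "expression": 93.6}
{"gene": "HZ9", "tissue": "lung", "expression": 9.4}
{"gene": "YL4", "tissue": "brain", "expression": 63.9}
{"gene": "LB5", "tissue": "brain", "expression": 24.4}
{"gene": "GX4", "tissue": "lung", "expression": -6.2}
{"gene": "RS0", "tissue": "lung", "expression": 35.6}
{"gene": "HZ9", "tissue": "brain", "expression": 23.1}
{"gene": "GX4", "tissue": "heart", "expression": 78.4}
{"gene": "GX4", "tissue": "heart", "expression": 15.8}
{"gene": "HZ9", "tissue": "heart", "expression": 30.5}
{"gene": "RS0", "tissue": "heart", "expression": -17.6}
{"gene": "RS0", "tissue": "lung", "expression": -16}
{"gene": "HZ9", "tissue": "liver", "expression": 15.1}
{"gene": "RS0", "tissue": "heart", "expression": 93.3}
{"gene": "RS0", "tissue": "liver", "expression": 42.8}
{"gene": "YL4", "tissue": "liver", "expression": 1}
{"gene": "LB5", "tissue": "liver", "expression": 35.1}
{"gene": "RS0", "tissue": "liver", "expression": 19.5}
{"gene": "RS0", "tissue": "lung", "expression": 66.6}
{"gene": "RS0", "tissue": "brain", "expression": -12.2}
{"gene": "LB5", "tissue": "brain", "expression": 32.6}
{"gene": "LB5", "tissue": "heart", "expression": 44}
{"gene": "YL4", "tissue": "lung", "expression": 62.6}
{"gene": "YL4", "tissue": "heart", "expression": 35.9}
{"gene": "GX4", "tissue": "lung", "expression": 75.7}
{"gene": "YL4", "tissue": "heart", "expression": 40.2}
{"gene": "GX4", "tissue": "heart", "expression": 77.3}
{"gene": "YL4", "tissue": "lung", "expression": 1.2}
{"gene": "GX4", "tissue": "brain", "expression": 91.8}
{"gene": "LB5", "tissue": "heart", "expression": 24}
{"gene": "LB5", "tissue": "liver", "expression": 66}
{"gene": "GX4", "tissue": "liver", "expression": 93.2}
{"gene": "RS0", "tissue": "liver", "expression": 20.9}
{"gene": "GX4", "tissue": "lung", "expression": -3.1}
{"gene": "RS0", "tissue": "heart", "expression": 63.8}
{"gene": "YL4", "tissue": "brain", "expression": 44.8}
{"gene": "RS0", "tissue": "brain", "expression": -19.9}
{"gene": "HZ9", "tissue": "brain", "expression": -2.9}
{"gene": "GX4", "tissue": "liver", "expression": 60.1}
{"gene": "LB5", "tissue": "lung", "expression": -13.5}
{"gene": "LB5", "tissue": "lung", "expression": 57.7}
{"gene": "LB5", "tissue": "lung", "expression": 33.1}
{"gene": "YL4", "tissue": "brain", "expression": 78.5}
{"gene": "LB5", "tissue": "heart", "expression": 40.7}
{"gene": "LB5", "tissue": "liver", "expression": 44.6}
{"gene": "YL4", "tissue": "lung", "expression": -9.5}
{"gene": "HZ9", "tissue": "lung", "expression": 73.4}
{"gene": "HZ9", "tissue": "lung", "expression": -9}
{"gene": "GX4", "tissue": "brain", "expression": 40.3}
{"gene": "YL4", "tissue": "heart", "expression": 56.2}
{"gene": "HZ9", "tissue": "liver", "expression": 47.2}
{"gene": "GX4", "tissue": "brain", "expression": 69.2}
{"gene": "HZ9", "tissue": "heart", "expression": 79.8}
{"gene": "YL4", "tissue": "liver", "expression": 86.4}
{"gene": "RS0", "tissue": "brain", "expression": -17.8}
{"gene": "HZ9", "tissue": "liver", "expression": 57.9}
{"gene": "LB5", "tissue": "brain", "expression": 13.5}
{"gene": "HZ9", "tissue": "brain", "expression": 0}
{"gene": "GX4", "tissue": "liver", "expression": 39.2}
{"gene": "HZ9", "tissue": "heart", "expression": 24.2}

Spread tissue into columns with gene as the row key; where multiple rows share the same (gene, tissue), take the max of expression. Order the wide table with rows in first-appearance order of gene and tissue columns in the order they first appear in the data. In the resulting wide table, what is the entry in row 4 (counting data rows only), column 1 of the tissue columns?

With rows in first-appearance order of gene, row 4 is gene=GX4. tissue columns in first-appearance order: liver, lung, brain, heart; column 1 is liver.
Long rows with gene=GX4, tissue=liver: max(93.2, 60.1, 39.2) = 93.2.

93.2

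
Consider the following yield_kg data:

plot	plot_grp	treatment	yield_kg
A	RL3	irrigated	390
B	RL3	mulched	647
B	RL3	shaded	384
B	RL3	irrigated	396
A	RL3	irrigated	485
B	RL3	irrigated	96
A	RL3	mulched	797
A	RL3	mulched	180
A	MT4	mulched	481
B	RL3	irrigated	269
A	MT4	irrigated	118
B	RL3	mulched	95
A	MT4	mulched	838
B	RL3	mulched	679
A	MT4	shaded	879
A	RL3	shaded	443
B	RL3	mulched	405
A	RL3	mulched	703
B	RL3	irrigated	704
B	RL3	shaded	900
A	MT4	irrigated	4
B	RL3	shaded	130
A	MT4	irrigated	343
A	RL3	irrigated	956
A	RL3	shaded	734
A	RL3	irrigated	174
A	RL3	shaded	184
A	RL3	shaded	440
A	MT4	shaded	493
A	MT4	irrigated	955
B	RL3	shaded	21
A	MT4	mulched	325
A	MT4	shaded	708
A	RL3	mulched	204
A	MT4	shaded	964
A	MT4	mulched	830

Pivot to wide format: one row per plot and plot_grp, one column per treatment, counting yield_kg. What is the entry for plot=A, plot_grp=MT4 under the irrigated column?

Rows with plot=A, plot_grp=MT4 and treatment=irrigated: yield_kg values are 118, 4, 343, 955.
4 rows match — count = 4.

4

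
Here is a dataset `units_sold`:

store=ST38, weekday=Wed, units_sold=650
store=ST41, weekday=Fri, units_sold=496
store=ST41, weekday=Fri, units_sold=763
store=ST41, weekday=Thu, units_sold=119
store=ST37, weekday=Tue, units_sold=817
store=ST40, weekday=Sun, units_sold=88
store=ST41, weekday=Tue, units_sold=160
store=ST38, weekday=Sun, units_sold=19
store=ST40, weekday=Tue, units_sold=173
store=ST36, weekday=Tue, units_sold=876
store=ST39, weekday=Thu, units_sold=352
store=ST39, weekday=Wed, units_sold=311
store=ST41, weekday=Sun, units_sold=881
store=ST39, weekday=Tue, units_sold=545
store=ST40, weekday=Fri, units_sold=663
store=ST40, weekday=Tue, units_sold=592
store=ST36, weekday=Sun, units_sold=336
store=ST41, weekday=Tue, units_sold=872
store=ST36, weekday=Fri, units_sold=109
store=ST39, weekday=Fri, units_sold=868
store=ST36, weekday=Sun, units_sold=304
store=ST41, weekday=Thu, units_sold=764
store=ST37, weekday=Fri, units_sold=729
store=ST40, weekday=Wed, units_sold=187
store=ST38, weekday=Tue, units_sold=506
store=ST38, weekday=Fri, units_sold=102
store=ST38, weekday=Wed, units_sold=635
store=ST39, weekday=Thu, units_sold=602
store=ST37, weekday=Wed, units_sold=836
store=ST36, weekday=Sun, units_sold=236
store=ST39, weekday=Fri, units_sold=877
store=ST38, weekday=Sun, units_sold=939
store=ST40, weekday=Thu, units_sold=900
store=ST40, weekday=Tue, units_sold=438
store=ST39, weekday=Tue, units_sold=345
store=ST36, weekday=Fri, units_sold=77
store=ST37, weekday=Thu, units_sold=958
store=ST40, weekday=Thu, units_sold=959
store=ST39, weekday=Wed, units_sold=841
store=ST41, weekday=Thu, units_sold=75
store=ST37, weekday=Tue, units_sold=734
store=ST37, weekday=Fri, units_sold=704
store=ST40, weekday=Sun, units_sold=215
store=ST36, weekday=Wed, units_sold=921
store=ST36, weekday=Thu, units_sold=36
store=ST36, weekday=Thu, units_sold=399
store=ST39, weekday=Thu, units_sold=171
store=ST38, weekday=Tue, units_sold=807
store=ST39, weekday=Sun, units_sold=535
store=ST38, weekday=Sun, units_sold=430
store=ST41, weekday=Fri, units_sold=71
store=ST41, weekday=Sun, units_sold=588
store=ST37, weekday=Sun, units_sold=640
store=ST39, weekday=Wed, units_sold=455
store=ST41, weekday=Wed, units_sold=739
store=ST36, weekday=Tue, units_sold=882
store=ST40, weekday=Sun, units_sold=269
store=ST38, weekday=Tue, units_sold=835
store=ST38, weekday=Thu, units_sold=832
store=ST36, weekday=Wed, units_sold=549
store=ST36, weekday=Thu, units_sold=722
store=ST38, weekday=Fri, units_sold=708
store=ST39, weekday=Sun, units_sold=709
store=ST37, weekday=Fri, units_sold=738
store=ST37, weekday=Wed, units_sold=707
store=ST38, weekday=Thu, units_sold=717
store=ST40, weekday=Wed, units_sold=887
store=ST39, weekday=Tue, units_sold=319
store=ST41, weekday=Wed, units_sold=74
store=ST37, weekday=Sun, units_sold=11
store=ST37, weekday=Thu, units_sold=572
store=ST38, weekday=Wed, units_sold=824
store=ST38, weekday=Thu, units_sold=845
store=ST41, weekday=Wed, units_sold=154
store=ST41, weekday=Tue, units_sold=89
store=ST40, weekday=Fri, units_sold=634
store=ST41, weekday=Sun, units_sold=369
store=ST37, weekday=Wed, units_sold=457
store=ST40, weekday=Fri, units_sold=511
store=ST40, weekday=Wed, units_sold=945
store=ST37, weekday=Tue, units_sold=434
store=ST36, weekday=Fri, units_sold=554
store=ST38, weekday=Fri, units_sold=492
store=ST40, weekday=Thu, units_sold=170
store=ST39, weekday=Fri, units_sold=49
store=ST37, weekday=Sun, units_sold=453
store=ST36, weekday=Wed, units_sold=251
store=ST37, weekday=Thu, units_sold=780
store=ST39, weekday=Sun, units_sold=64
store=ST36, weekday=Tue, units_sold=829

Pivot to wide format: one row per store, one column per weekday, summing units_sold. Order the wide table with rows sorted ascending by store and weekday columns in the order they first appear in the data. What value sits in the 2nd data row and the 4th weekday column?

With rows sorted ascending by store, row 2 is store=ST37. weekday columns in first-appearance order: Wed, Fri, Thu, Tue, Sun; column 4 is Tue.
Long rows with store=ST37, weekday=Tue: 817 + 734 + 434 = 1985.

1985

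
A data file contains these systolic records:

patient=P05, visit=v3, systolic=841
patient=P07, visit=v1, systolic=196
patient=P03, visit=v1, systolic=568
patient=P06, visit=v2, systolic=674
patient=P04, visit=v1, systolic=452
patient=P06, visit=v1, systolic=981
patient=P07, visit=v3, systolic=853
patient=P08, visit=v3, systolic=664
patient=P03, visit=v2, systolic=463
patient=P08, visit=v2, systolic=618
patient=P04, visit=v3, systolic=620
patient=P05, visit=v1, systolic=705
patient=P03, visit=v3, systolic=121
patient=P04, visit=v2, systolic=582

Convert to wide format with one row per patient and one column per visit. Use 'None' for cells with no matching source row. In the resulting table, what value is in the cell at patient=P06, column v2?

The long row with patient=P06, visit=v2 has systolic=674.

674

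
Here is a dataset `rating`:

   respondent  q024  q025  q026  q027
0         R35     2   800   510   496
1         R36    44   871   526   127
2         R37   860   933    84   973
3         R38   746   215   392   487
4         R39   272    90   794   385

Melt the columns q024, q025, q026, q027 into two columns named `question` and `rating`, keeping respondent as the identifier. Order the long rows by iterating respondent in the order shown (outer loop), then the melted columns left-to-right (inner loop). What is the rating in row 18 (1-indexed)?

20 rows total (5 × 4). Row 18: index ⌊(18-1)/4⌋ = 4 into respondent → R39; (18-1) mod 4 = 1 into the melted columns → q025.
So row 18 is (R39, q025, 90); rating = 90.

90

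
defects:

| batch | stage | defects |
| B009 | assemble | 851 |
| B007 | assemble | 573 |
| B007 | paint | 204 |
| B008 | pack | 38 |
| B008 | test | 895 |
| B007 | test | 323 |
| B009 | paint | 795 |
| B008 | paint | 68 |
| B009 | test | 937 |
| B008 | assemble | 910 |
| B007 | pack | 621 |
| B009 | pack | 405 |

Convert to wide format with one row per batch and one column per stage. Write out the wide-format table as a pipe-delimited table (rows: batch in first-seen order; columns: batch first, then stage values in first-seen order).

Columns: batch plus the 4 distinct stage values (assemble, paint, pack, test).
For example, row B009 column assemble takes defects=851 from the long row (B009, assemble).

| batch | assemble | paint | pack | test |
| B009 | 851 | 795 | 405 | 937 |
| B007 | 573 | 204 | 621 | 323 |
| B008 | 910 | 68 | 38 | 895 |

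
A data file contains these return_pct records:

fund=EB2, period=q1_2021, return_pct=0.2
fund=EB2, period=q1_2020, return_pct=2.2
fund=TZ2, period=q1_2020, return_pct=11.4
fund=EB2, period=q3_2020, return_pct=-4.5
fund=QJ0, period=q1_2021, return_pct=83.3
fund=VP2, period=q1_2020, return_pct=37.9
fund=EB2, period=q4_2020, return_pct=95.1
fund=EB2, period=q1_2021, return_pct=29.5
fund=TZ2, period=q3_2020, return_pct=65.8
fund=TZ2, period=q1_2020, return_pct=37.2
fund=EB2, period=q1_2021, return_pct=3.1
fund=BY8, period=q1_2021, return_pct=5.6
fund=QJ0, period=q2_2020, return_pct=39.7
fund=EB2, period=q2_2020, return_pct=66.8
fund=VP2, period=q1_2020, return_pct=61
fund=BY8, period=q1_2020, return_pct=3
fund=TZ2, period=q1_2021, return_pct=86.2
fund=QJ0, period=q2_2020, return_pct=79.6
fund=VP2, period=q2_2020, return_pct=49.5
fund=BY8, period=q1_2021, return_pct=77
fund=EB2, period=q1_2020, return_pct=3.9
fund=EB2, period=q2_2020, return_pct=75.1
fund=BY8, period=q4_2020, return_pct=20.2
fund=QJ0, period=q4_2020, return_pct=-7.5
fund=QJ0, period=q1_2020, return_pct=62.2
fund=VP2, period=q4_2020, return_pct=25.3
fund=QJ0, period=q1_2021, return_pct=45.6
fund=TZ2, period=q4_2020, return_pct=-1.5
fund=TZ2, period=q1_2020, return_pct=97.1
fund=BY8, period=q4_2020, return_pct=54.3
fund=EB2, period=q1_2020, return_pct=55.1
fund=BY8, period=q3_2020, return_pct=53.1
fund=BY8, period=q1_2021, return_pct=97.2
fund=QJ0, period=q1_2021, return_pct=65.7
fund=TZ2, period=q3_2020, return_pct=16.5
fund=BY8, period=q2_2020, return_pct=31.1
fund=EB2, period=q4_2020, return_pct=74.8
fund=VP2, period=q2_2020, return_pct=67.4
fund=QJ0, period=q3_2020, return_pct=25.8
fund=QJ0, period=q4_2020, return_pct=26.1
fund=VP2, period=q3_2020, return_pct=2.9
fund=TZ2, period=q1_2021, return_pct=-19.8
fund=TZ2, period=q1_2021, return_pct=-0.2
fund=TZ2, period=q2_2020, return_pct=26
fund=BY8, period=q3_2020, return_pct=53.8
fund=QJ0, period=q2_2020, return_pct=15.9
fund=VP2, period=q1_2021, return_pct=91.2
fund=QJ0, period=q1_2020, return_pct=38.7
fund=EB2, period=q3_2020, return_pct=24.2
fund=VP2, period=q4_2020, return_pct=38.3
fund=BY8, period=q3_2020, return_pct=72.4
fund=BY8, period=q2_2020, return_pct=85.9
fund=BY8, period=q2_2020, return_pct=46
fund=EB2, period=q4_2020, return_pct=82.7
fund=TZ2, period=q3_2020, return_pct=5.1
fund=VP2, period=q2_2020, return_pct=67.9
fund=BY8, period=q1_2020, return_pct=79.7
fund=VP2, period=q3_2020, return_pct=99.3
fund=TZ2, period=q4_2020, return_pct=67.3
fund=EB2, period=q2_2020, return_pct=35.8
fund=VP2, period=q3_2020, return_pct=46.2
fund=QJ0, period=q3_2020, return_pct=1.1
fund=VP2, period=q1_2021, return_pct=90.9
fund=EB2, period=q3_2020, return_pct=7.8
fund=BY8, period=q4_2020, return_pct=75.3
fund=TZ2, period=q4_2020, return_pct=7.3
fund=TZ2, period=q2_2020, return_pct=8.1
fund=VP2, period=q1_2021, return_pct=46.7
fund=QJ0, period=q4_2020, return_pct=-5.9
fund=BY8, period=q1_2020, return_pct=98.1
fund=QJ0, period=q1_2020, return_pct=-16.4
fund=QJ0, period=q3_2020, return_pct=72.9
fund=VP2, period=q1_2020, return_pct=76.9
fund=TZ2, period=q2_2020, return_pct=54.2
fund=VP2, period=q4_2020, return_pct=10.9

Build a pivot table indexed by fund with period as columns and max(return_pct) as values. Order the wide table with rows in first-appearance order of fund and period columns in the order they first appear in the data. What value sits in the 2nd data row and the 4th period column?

With rows in first-appearance order of fund, row 2 is fund=TZ2. period columns in first-appearance order: q1_2021, q1_2020, q3_2020, q4_2020, q2_2020; column 4 is q4_2020.
Long rows with fund=TZ2, period=q4_2020: max(-1.5, 67.3, 7.3) = 67.3.

67.3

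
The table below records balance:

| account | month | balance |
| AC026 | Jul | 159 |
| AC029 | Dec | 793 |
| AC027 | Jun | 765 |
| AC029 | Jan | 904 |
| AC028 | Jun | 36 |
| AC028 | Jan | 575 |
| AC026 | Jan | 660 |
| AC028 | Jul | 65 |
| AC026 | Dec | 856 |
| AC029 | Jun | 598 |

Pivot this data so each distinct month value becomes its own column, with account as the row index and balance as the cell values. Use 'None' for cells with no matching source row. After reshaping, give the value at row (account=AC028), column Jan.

575

The long row with account=AC028, month=Jan has balance=575.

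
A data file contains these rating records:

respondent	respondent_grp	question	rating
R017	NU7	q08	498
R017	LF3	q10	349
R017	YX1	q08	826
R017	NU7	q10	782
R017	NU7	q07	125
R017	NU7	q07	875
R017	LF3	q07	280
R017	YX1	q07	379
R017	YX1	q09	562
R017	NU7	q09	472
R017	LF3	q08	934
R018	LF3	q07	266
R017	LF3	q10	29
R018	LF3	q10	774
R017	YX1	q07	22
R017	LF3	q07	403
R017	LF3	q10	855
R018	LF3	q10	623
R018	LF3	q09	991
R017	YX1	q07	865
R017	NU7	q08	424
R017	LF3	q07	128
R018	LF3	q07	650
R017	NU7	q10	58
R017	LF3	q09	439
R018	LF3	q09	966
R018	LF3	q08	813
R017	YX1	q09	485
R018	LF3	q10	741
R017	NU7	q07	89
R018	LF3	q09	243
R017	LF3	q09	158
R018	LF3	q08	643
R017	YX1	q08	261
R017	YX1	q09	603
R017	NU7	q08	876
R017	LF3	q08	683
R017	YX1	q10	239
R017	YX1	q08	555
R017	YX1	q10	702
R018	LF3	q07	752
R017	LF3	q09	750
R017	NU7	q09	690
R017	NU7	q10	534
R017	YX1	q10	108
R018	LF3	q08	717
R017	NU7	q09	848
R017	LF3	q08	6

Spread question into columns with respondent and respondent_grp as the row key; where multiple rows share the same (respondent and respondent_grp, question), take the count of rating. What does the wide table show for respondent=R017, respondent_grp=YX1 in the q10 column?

Rows with respondent=R017, respondent_grp=YX1 and question=q10: rating values are 239, 702, 108.
3 rows match — count = 3.

3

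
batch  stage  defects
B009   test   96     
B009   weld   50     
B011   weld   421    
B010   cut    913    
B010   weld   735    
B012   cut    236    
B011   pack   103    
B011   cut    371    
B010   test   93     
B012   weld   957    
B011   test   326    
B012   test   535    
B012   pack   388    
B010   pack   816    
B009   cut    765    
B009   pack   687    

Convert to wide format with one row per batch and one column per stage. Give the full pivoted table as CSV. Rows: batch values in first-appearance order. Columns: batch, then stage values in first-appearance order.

Columns: batch plus the 4 distinct stage values (test, weld, cut, pack).
For example, row B009 column test takes defects=96 from the long row (B009, test).

batch,test,weld,cut,pack
B009,96,50,765,687
B011,326,421,371,103
B010,93,735,913,816
B012,535,957,236,388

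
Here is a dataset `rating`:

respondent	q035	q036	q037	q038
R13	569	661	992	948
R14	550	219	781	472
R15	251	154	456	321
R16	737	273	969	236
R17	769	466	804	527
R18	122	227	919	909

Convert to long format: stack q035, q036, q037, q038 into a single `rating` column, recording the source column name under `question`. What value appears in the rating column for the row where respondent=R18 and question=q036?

Unpivoting turns each (respondent, wide-column) pair into one long row.
The wide cell at row R18, column q036 holds 227, so the long row (R18, q036) has rating=227.

227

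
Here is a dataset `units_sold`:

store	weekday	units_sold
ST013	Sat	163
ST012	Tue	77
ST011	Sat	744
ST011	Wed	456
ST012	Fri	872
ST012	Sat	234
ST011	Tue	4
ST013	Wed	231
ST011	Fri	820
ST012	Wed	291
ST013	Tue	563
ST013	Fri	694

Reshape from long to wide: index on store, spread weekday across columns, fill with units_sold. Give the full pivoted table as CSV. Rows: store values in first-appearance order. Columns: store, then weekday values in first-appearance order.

Columns: store plus the 4 distinct weekday values (Sat, Tue, Wed, Fri).
For example, row ST013 column Sat takes units_sold=163 from the long row (ST013, Sat).

store,Sat,Tue,Wed,Fri
ST013,163,563,231,694
ST012,234,77,291,872
ST011,744,4,456,820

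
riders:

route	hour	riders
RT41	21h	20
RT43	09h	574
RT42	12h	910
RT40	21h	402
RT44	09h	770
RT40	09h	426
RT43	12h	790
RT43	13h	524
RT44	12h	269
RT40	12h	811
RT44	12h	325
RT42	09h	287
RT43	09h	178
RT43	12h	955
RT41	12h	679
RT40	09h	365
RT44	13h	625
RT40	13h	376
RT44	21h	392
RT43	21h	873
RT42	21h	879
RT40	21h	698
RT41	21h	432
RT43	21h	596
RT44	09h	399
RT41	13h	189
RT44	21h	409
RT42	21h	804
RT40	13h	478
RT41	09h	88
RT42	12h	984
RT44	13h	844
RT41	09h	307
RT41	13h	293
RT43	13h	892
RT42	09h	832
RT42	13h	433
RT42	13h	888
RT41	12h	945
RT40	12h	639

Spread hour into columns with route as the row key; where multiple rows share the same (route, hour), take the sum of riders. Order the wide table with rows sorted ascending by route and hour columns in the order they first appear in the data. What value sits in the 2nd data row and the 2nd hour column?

With rows sorted ascending by route, row 2 is route=RT41. hour columns in first-appearance order: 21h, 09h, 12h, 13h; column 2 is 09h.
Long rows with route=RT41, hour=09h: 88 + 307 = 395.

395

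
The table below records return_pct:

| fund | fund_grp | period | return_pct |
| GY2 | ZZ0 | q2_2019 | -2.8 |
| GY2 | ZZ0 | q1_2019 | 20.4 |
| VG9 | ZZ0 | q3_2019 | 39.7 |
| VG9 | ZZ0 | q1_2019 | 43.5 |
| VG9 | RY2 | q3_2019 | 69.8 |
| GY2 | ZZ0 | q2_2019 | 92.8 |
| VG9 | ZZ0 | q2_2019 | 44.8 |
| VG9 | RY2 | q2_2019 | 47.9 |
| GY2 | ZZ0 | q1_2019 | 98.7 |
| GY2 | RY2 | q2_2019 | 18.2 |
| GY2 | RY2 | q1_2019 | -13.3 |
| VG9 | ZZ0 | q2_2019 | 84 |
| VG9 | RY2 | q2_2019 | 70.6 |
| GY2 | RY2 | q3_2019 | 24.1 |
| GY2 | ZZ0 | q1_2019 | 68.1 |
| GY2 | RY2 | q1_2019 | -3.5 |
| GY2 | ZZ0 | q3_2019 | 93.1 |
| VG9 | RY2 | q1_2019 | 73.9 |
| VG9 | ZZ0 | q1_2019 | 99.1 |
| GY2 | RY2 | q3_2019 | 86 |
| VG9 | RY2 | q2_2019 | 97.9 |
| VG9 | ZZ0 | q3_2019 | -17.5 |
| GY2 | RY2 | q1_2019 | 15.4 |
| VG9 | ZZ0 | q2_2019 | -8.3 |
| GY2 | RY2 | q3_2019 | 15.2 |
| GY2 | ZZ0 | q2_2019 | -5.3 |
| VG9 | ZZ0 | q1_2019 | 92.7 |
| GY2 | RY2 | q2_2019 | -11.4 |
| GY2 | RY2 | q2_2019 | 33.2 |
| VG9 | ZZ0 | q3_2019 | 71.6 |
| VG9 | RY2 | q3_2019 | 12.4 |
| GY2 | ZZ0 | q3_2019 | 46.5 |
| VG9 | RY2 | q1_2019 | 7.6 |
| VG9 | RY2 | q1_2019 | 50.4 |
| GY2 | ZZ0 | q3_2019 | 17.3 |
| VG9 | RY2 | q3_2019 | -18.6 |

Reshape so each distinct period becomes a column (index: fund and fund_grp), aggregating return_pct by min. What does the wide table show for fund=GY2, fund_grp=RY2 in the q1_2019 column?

Rows with fund=GY2, fund_grp=RY2 and period=q1_2019: return_pct values are -13.3, -3.5, 15.4.
min(-13.3, -3.5, 15.4) = -13.3.

-13.3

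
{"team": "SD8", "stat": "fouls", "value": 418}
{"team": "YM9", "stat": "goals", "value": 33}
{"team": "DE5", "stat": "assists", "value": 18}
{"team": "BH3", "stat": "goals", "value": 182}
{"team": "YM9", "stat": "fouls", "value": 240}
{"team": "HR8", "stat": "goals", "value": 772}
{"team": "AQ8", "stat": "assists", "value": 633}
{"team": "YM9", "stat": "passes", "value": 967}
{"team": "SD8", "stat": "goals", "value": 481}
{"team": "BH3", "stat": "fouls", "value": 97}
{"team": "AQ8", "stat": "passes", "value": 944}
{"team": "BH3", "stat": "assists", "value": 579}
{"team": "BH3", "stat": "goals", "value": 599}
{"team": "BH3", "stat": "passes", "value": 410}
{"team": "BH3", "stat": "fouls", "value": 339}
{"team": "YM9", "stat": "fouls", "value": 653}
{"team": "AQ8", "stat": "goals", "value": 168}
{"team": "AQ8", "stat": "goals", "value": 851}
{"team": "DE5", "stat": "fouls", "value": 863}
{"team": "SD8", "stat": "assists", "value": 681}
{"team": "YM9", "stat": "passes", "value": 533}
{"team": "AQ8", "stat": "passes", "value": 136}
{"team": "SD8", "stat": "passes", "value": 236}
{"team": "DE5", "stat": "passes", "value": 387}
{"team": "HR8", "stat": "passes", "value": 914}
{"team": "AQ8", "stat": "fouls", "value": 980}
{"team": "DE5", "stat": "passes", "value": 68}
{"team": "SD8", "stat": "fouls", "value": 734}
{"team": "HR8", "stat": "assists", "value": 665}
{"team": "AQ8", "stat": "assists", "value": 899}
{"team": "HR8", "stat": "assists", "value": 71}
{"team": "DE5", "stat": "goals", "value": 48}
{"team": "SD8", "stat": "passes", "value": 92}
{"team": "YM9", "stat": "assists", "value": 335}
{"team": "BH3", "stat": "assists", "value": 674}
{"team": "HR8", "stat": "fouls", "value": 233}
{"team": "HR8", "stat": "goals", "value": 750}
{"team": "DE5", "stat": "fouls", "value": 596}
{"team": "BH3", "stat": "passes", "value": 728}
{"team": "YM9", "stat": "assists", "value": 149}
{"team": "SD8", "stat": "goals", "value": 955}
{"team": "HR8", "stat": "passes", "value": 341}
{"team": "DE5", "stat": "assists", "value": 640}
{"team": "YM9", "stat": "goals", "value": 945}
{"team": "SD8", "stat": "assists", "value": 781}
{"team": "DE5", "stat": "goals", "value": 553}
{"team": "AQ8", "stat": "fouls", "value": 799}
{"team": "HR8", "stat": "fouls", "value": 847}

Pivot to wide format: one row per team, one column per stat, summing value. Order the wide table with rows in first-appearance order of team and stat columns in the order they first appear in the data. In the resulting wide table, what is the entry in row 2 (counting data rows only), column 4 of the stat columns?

1500

With rows in first-appearance order of team, row 2 is team=YM9. stat columns in first-appearance order: fouls, goals, assists, passes; column 4 is passes.
Long rows with team=YM9, stat=passes: 967 + 533 = 1500.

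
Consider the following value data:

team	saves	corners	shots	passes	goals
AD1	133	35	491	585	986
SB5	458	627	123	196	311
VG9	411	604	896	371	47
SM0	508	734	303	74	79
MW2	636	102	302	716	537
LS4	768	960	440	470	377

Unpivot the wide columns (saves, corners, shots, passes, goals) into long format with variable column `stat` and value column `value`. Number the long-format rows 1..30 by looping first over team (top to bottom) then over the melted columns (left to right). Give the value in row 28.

440

30 rows total (6 × 5). Row 28: index ⌊(28-1)/5⌋ = 5 into team → LS4; (28-1) mod 5 = 2 into the melted columns → shots.
So row 28 is (LS4, shots, 440); value = 440.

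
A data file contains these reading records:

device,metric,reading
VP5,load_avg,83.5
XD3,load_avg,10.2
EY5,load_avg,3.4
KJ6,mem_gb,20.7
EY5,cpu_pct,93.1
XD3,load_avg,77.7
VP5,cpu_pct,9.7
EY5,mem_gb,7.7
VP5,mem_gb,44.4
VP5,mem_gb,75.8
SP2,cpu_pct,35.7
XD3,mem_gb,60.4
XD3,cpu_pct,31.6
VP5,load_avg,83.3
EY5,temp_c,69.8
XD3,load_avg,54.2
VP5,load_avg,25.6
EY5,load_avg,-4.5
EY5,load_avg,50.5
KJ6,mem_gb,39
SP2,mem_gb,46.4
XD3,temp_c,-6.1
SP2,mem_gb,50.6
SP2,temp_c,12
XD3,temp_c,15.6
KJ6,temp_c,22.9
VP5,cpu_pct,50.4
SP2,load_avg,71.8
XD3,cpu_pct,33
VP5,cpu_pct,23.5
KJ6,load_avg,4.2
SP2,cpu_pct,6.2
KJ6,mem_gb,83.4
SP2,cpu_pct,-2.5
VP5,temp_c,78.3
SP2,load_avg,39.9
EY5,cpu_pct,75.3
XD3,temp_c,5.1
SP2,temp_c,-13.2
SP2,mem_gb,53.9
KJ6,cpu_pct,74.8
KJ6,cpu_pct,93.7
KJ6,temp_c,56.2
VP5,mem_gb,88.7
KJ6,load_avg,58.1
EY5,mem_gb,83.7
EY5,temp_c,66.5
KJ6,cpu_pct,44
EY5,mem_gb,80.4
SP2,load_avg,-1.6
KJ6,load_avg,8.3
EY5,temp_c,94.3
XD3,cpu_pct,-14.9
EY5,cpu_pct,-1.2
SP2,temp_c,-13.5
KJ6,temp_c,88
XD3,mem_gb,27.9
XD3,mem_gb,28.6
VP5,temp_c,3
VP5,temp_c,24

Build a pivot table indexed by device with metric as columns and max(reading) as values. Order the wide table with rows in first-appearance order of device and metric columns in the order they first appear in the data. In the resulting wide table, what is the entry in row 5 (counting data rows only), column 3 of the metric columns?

With rows in first-appearance order of device, row 5 is device=SP2. metric columns in first-appearance order: load_avg, mem_gb, cpu_pct, temp_c; column 3 is cpu_pct.
Long rows with device=SP2, metric=cpu_pct: max(35.7, 6.2, -2.5) = 35.7.

35.7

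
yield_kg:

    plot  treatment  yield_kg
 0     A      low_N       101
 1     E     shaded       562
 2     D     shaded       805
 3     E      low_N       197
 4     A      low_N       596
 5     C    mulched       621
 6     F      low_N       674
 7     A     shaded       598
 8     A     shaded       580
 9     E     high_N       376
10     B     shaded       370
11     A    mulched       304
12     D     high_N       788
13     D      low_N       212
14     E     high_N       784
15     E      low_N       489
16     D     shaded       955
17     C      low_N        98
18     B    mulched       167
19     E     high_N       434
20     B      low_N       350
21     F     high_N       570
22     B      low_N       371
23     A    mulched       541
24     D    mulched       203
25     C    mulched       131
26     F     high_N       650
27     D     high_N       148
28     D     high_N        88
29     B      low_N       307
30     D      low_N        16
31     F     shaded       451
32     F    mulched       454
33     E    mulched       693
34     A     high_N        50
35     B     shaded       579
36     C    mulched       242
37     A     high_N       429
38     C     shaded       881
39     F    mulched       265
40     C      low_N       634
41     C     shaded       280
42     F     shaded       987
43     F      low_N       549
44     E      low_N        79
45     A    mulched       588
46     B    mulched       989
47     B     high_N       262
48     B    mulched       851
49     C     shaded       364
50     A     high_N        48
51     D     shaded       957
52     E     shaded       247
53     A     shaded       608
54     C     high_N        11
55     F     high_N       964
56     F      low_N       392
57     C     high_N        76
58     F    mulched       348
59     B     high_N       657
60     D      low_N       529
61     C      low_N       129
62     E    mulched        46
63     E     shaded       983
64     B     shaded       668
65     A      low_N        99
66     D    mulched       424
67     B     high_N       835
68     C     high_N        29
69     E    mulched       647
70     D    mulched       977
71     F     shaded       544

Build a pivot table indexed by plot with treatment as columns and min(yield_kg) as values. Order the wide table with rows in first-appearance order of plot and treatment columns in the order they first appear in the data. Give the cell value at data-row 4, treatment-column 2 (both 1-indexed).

With rows in first-appearance order of plot, row 4 is plot=C. treatment columns in first-appearance order: low_N, shaded, mulched, high_N; column 2 is shaded.
Long rows with plot=C, treatment=shaded: min(881, 280, 364) = 280.

280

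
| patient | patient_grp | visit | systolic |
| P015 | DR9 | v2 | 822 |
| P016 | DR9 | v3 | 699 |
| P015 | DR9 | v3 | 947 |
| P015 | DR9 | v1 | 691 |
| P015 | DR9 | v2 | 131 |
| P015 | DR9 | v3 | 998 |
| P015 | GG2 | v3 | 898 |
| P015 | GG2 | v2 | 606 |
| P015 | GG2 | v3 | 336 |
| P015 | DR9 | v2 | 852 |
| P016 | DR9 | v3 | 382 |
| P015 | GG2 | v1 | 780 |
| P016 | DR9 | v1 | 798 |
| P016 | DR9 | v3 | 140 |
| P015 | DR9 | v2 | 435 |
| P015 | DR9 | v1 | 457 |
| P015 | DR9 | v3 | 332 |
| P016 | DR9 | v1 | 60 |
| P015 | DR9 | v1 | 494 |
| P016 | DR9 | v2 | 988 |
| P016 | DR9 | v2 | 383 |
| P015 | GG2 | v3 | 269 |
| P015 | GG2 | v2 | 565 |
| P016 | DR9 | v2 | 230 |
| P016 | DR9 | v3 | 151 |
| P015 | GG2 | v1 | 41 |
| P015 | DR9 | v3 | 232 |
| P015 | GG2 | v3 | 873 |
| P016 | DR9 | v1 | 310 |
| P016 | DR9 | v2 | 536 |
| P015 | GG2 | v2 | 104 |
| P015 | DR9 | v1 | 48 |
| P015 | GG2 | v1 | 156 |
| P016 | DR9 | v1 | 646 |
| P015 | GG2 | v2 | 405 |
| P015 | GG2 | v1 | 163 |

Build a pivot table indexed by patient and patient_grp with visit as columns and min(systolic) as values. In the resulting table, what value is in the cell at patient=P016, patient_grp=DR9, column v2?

230

Rows with patient=P016, patient_grp=DR9 and visit=v2: systolic values are 988, 383, 230, 536.
min(988, 383, 230, 536) = 230.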